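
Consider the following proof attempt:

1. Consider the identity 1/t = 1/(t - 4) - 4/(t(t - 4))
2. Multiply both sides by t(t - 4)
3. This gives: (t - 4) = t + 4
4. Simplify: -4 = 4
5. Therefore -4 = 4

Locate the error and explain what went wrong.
Step 3: This gives: (t - 4) = t + 4

Step 3 makes a sign error when clearing denominators. Multiplying -4/(t(t - 4)) by t(t - 4) gives -4, not +4. The correct result is (t - 4) = t - 4, which is trivially true, not (t - 4) = t + 4. (Step 1 is a valid identity: 1/(t - 4) - 4/(t(t - 4)) = (t - 4)/(t(t - 4)) = 1/t.)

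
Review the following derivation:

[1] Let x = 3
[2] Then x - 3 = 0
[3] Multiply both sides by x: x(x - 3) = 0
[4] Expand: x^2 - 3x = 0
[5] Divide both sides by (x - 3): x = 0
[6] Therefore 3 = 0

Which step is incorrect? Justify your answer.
Step 5: Divide both sides by (x - 3): x = 0

Step 5 divides both sides by (x - 3). However, since x = 3, we have (x - 3) = 0. Division by zero is undefined, making this step invalid.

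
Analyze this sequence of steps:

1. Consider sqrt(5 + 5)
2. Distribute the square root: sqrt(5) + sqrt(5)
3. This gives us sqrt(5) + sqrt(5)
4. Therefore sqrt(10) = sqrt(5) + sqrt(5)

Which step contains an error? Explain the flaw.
Step 2: Distribute the square root: sqrt(5) + sqrt(5)

Step 2 incorrectly 'distributes' the square root over addition. The square root function does not distribute: sqrt(a + b) ≠ sqrt(a) + sqrt(b). In fact, sqrt(5 + 5) = sqrt(10) ≈ 3.1623, while sqrt(5) + sqrt(5) ≈ 4.4721.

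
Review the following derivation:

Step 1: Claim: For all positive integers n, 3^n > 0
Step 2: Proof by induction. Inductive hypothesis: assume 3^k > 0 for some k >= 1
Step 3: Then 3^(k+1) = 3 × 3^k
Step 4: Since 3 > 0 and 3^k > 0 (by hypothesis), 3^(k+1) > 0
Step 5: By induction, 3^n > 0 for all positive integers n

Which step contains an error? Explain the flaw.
Step 5: By induction, 3^n > 0 for all positive integers n

Step 5 concludes the proof by induction, but no base case was ever established. A valid induction proof requires: (1) a base case proving 3^1 > 0, and (2) an inductive step showing IF 3^k > 0 THEN 3^(k+1) > 0. Steps 2-4 correctly establish the inductive step, but without the base case the conclusion in step 5 does not follow.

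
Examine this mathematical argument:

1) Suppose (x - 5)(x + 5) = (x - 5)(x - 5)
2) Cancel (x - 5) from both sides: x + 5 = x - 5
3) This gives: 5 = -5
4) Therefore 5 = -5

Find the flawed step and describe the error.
Step 2: Cancel (x - 5) from both sides: x + 5 = x - 5

Step 2 cancels (x - 5) from both sides. This is only valid if (x - 5) ≠ 0, i.e., x ≠ 5. When x = 5, both sides equal zero regardless of the other factors. The correct approach requires considering x = 5 as a separate case.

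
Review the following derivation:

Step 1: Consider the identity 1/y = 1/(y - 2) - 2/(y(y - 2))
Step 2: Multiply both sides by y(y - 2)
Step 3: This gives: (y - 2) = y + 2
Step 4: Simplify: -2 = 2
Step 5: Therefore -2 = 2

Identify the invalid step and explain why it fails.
Step 3: This gives: (y - 2) = y + 2

Step 3 makes a sign error when clearing denominators. Multiplying -2/(y(y - 2)) by y(y - 2) gives -2, not +2. The correct result is (y - 2) = y - 2, which is trivially true, not (y - 2) = y + 2. (Step 1 is a valid identity: 1/(y - 2) - 2/(y(y - 2)) = (y - 2)/(y(y - 2)) = 1/y.)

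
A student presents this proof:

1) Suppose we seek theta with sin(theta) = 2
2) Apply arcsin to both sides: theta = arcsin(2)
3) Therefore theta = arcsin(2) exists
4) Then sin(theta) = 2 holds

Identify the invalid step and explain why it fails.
Step 2: Apply arcsin to both sides: theta = arcsin(2)

Step 2 applies arcsin to 2. However, arcsin(x) is only defined for x in [-1, 1] because sin(theta) can only produce values in that range. Since |2| > 1, arcsin(2) is undefined. There is no angle whose sine equals 2.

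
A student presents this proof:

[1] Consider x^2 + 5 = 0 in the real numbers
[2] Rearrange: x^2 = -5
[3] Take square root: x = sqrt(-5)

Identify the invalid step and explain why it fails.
Step 3: Take square root: x = sqrt(-5)

Step 3 takes the square root of -5, which is negative. In the real number system, the square root of a negative number is undefined. The equation x^2 + 5 = 0 has no real solutions. Square roots of negative numbers only exist in the complex numbers.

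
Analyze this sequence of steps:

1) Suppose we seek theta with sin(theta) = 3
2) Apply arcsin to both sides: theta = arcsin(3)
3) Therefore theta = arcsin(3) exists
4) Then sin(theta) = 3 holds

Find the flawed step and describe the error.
Step 2: Apply arcsin to both sides: theta = arcsin(3)

Step 2 applies arcsin to 3. However, arcsin(x) is only defined for x in [-1, 1] because sin(theta) can only produce values in that range. Since |3| > 1, arcsin(3) is undefined. There is no angle whose sine equals 3.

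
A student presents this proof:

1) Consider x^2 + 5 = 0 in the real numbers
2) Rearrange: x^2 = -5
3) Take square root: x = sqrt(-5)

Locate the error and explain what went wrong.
Step 3: Take square root: x = sqrt(-5)

Step 3 takes the square root of -5, which is negative. In the real number system, the square root of a negative number is undefined. The equation x^2 + 5 = 0 has no real solutions. Square roots of negative numbers only exist in the complex numbers.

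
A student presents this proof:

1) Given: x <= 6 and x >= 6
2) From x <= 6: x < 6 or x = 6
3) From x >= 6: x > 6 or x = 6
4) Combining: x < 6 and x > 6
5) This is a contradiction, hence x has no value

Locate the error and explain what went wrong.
Step 4: Combining: x < 6 and x > 6

Step 4 incorrectly combines the conditions. From x <= 6 and x >= 6, the intersection is x = 6. The error treats the 'or' cases as 'and' requirements. The correct conclusion is that x = 6 is the unique solution, not that no solution exists.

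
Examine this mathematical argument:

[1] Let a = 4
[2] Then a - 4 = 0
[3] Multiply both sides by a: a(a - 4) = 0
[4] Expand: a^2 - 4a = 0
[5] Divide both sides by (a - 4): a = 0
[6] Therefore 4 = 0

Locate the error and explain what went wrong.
Step 5: Divide both sides by (a - 4): a = 0

Step 5 divides both sides by (a - 4). However, since a = 4, we have (a - 4) = 0. Division by zero is undefined, making this step invalid.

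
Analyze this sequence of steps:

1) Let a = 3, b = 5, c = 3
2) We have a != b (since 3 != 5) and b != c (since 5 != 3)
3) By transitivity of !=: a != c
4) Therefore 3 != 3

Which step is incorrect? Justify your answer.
Step 3: By transitivity of !=: a != c

Step 3 incorrectly applies transitivity to the '!=' relation. Transitivity states: if a R b and b R c, then a R c. However, '!=' is not transitive. Counterexample: 3 != 5 and 5 != 3, but 3 = 3 (both equal 3). Transitivity holds for relations like <, <=, =, but not for !=.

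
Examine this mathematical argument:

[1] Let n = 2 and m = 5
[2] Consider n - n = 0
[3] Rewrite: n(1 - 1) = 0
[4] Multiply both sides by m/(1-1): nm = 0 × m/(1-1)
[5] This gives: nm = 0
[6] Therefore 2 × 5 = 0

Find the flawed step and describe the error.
Step 4: Multiply both sides by m/(1-1): nm = 0 × m/(1-1)

Step 4 multiplies both sides by m/(1-1). However, 1-1 = 0, so this is multiplication by m/0, which is undefined. We cannot multiply by an undefined expression.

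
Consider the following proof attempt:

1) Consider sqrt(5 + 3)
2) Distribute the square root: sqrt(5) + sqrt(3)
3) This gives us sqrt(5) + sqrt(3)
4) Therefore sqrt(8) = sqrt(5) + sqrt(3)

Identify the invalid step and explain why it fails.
Step 2: Distribute the square root: sqrt(5) + sqrt(3)

Step 2 incorrectly 'distributes' the square root over addition. The square root function does not distribute: sqrt(a + b) ≠ sqrt(a) + sqrt(b). In fact, sqrt(5 + 3) = sqrt(8) ≈ 2.8284, while sqrt(5) + sqrt(3) ≈ 3.9681.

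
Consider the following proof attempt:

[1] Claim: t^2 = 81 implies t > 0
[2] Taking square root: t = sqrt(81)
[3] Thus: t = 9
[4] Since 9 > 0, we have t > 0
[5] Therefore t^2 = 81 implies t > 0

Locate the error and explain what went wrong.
Step 2: Taking square root: t = sqrt(81)

Step 2 takes the square root and assumes the positive root only. The equation t^2 = 81 actually has two solutions: t = 9 and t = -9. The proof silently assumes t > 0 without justification, then uses this assumption to conclude t > 0, which is circular. The counterexample t = -9 shows the claim is false.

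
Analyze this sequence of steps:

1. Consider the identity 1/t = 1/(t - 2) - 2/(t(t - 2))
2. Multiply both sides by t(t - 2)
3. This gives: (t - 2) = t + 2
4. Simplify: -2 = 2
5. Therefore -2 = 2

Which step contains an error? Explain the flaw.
Step 3: This gives: (t - 2) = t + 2

Step 3 makes a sign error when clearing denominators. Multiplying -2/(t(t - 2)) by t(t - 2) gives -2, not +2. The correct result is (t - 2) = t - 2, which is trivially true, not (t - 2) = t + 2. (Step 1 is a valid identity: 1/(t - 2) - 2/(t(t - 2)) = (t - 2)/(t(t - 2)) = 1/t.)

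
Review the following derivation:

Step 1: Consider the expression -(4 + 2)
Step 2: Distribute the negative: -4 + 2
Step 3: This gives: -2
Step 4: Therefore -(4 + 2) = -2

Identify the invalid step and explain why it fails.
Step 2: Distribute the negative: -4 + 2

Step 2 incorrectly distributes the negative sign. The correct distribution is -(4 + 2) = -4 - 2 = -6. The negative must be applied to both terms, not just the first. The error treats -(4 + 2) as -4 + 2, which equals -2 instead of -6.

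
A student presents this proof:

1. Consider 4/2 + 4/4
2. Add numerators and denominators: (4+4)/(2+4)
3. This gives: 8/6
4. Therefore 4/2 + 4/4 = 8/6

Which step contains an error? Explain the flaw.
Step 2: Add numerators and denominators: (4+4)/(2+4)

Step 2 incorrectly adds fractions by separately adding numerators and denominators. This is wrong. The correct method requires a common denominator: 4/2 + 4/4 = (4×4 + 4×2)/(2×4) = 24/8 = 3. The method used gives 8/6, which is different.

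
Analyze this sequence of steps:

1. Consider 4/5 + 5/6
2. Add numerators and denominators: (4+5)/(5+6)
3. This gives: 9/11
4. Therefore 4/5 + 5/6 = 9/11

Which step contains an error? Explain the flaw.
Step 2: Add numerators and denominators: (4+5)/(5+6)

Step 2 incorrectly adds fractions by separately adding numerators and denominators. This is wrong. The correct method requires a common denominator: 4/5 + 5/6 = (4×6 + 5×5)/(5×6) = 49/30 = 49/30. The method used gives 9/11, which is different.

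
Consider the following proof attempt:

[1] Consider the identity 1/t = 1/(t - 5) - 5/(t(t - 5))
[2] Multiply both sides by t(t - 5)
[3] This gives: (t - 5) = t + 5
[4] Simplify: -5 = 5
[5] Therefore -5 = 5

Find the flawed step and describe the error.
Step 3: This gives: (t - 5) = t + 5

Step 3 makes a sign error when clearing denominators. Multiplying -5/(t(t - 5)) by t(t - 5) gives -5, not +5. The correct result is (t - 5) = t - 5, which is trivially true, not (t - 5) = t + 5. (Step 1 is a valid identity: 1/(t - 5) - 5/(t(t - 5)) = (t - 5)/(t(t - 5)) = 1/t.)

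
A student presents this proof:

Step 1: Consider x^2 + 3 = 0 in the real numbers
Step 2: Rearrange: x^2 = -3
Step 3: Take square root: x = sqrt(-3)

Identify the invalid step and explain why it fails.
Step 3: Take square root: x = sqrt(-3)

Step 3 takes the square root of -3, which is negative. In the real number system, the square root of a negative number is undefined. The equation x^2 + 3 = 0 has no real solutions. Square roots of negative numbers only exist in the complex numbers.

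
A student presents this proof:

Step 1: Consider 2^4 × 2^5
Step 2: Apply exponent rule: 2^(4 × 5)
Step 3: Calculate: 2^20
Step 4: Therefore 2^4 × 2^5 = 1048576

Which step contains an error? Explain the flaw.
Step 2: Apply exponent rule: 2^(4 × 5)

Step 2 incorrectly states that a^b × a^c = a^(b×c). The correct rule is a^b × a^c = a^(b+c). The actual value is 2^4 × 2^5 = 2^9 = 512, not 2^20 = 1048576.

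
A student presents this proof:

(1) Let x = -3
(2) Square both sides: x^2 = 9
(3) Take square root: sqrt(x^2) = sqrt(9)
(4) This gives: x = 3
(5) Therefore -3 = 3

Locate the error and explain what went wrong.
Step 4: This gives: x = 3

Step 4 incorrectly states that sqrt(x^2) = x. The correct identity is sqrt(x^2) = |x|. Since x = -3 < 0, we have sqrt(x^2) = |-3| = 3, not x = -3.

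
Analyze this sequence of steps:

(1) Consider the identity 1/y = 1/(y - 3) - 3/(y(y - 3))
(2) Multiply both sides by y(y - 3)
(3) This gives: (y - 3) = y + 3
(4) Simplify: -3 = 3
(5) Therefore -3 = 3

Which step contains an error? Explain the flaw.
Step 3: This gives: (y - 3) = y + 3

Step 3 makes a sign error when clearing denominators. Multiplying -3/(y(y - 3)) by y(y - 3) gives -3, not +3. The correct result is (y - 3) = y - 3, which is trivially true, not (y - 3) = y + 3. (Step 1 is a valid identity: 1/(y - 3) - 3/(y(y - 3)) = (y - 3)/(y(y - 3)) = 1/y.)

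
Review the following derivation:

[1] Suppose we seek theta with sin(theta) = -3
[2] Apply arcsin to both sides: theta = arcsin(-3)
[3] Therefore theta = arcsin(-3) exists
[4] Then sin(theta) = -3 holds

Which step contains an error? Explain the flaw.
Step 2: Apply arcsin to both sides: theta = arcsin(-3)

Step 2 applies arcsin to -3. However, arcsin(x) is only defined for x in [-1, 1] because sin(theta) can only produce values in that range. Since |-3| > 1, arcsin(-3) is undefined. There is no angle whose sine equals -3.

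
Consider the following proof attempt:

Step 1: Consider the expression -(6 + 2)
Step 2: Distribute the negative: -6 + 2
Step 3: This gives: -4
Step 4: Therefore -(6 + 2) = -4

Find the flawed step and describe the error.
Step 2: Distribute the negative: -6 + 2

Step 2 incorrectly distributes the negative sign. The correct distribution is -(6 + 2) = -6 - 2 = -8. The negative must be applied to both terms, not just the first. The error treats -(6 + 2) as -6 + 2, which equals -4 instead of -8.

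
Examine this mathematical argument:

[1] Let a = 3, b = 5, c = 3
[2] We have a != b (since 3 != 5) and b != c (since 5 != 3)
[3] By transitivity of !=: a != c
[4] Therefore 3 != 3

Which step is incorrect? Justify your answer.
Step 3: By transitivity of !=: a != c

Step 3 incorrectly applies transitivity to the '!=' relation. Transitivity states: if a R b and b R c, then a R c. However, '!=' is not transitive. Counterexample: 3 != 5 and 5 != 3, but 3 = 3 (both equal 3). Transitivity holds for relations like <, <=, =, but not for !=.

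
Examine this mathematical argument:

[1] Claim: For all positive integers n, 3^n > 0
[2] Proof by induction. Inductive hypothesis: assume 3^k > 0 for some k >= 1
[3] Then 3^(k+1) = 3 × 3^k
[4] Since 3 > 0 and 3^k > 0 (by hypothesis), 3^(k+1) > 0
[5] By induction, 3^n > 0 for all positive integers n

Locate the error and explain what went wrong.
Step 5: By induction, 3^n > 0 for all positive integers n

Step 5 concludes the proof by induction, but no base case was ever established. A valid induction proof requires: (1) a base case proving 3^1 > 0, and (2) an inductive step showing IF 3^k > 0 THEN 3^(k+1) > 0. Steps 2-4 correctly establish the inductive step, but without the base case the conclusion in step 5 does not follow.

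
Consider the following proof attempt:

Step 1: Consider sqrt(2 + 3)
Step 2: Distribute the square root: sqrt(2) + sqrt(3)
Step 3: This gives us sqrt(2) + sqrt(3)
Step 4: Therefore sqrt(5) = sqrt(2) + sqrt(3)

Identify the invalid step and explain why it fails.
Step 2: Distribute the square root: sqrt(2) + sqrt(3)

Step 2 incorrectly 'distributes' the square root over addition. The square root function does not distribute: sqrt(a + b) ≠ sqrt(a) + sqrt(b). In fact, sqrt(2 + 3) = sqrt(5) ≈ 2.2361, while sqrt(2) + sqrt(3) ≈ 3.1463.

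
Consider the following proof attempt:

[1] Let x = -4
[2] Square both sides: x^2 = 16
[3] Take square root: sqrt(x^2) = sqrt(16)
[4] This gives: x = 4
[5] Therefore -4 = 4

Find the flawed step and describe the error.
Step 4: This gives: x = 4

Step 4 incorrectly states that sqrt(x^2) = x. The correct identity is sqrt(x^2) = |x|. Since x = -4 < 0, we have sqrt(x^2) = |-4| = 4, not x = -4.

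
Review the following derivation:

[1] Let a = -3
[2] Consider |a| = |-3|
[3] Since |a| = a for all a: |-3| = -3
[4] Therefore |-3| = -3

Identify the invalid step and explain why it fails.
Step 3: Since |a| = a for all a: |-3| = -3

Step 3 incorrectly states that |a| = a for all a. The correct definition is |a| = a when a >= 0, and |a| = -a when a < 0. Since -3 < 0, we have |-3| = -(-3) = 3, not -3.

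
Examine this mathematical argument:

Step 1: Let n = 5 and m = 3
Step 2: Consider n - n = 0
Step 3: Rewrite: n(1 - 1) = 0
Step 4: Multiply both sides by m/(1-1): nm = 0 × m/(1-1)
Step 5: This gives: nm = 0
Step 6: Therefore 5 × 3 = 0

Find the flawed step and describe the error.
Step 4: Multiply both sides by m/(1-1): nm = 0 × m/(1-1)

Step 4 multiplies both sides by m/(1-1). However, 1-1 = 0, so this is multiplication by m/0, which is undefined. We cannot multiply by an undefined expression.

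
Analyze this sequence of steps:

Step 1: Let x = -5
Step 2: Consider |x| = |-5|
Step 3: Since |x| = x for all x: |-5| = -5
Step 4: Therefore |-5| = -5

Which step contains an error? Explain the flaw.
Step 3: Since |x| = x for all x: |-5| = -5

Step 3 incorrectly states that |x| = x for all x. The correct definition is |x| = x when x >= 0, and |x| = -x when x < 0. Since -5 < 0, we have |-5| = -(-5) = 5, not -5.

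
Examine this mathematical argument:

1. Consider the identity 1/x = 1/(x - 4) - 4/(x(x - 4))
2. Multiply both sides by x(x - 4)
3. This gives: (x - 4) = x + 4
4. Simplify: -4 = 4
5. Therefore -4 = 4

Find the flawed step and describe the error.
Step 3: This gives: (x - 4) = x + 4

Step 3 makes a sign error when clearing denominators. Multiplying -4/(x(x - 4)) by x(x - 4) gives -4, not +4. The correct result is (x - 4) = x - 4, which is trivially true, not (x - 4) = x + 4. (Step 1 is a valid identity: 1/(x - 4) - 4/(x(x - 4)) = (x - 4)/(x(x - 4)) = 1/x.)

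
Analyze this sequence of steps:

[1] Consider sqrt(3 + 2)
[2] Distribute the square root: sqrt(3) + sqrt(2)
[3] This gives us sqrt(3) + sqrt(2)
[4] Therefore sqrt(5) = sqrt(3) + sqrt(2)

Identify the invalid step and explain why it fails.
Step 2: Distribute the square root: sqrt(3) + sqrt(2)

Step 2 incorrectly 'distributes' the square root over addition. The square root function does not distribute: sqrt(a + b) ≠ sqrt(a) + sqrt(b). In fact, sqrt(3 + 2) = sqrt(5) ≈ 2.2361, while sqrt(3) + sqrt(2) ≈ 3.1463.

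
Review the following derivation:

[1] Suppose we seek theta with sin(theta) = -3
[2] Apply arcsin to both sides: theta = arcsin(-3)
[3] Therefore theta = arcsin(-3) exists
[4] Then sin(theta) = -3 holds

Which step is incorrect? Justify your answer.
Step 2: Apply arcsin to both sides: theta = arcsin(-3)

Step 2 applies arcsin to -3. However, arcsin(x) is only defined for x in [-1, 1] because sin(theta) can only produce values in that range. Since |-3| > 1, arcsin(-3) is undefined. There is no angle whose sine equals -3.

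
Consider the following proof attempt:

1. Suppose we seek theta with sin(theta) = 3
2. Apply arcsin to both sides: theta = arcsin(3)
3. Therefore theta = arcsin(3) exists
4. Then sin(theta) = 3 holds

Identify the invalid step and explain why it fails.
Step 2: Apply arcsin to both sides: theta = arcsin(3)

Step 2 applies arcsin to 3. However, arcsin(x) is only defined for x in [-1, 1] because sin(theta) can only produce values in that range. Since |3| > 1, arcsin(3) is undefined. There is no angle whose sine equals 3.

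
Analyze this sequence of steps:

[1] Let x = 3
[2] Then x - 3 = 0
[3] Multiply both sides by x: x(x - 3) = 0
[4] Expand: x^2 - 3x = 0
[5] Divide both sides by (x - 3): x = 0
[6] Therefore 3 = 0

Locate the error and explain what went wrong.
Step 5: Divide both sides by (x - 3): x = 0

Step 5 divides both sides by (x - 3). However, since x = 3, we have (x - 3) = 0. Division by zero is undefined, making this step invalid.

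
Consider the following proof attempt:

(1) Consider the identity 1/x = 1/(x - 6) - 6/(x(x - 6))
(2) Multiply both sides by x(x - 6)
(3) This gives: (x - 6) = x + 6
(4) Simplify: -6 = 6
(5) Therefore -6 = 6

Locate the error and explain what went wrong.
Step 3: This gives: (x - 6) = x + 6

Step 3 makes a sign error when clearing denominators. Multiplying -6/(x(x - 6)) by x(x - 6) gives -6, not +6. The correct result is (x - 6) = x - 6, which is trivially true, not (x - 6) = x + 6. (Step 1 is a valid identity: 1/(x - 6) - 6/(x(x - 6)) = (x - 6)/(x(x - 6)) = 1/x.)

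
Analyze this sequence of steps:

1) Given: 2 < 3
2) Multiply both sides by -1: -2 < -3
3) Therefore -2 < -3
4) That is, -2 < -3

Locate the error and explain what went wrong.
Step 2: Multiply both sides by -1: -2 < -3

Step 2 multiplies both sides by -1 but fails to reverse the inequality sign. When multiplying (or dividing) an inequality by a negative number, the direction must be reversed. Since 2 < 3, we should get -2 > -3, i.e., -2 > -3.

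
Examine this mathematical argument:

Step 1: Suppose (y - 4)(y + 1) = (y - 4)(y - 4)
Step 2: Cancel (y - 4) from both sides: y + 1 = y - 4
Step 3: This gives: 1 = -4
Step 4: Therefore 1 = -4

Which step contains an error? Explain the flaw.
Step 2: Cancel (y - 4) from both sides: y + 1 = y - 4

Step 2 cancels (y - 4) from both sides. This is only valid if (y - 4) ≠ 0, i.e., y ≠ 4. When y = 4, both sides equal zero regardless of the other factors. The correct approach requires considering y = 4 as a separate case.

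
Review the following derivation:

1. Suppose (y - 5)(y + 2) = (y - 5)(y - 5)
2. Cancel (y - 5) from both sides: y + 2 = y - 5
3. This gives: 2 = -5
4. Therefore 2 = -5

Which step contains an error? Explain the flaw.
Step 2: Cancel (y - 5) from both sides: y + 2 = y - 5

Step 2 cancels (y - 5) from both sides. This is only valid if (y - 5) ≠ 0, i.e., y ≠ 5. When y = 5, both sides equal zero regardless of the other factors. The correct approach requires considering y = 5 as a separate case.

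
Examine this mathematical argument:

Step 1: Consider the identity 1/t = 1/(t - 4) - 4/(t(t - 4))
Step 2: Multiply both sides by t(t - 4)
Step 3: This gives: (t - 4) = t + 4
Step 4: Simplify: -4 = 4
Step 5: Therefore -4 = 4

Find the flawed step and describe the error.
Step 3: This gives: (t - 4) = t + 4

Step 3 makes a sign error when clearing denominators. Multiplying -4/(t(t - 4)) by t(t - 4) gives -4, not +4. The correct result is (t - 4) = t - 4, which is trivially true, not (t - 4) = t + 4. (Step 1 is a valid identity: 1/(t - 4) - 4/(t(t - 4)) = (t - 4)/(t(t - 4)) = 1/t.)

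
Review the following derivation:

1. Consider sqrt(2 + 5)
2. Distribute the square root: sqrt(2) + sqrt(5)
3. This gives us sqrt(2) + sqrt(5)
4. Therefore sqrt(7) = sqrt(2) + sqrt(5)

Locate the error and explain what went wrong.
Step 2: Distribute the square root: sqrt(2) + sqrt(5)

Step 2 incorrectly 'distributes' the square root over addition. The square root function does not distribute: sqrt(a + b) ≠ sqrt(a) + sqrt(b). In fact, sqrt(2 + 5) = sqrt(7) ≈ 2.6458, while sqrt(2) + sqrt(5) ≈ 3.6503.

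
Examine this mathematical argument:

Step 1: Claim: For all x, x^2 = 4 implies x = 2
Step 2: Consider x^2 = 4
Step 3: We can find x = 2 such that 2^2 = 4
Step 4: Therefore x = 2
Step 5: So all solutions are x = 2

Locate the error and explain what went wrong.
Step 4: Therefore x = 2

Step 4 incorrectly concludes that x = 2 is the only solution. The proof shows that x = 2 is A solution (existence), but does not show it is the ONLY solution (uniqueness). In fact, x = -2 is also a solution since (-2)^2 = 4. Finding one solution doesn't prove there are no others.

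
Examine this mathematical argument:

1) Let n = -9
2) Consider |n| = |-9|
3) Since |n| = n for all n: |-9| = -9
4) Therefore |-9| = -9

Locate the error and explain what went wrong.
Step 3: Since |n| = n for all n: |-9| = -9

Step 3 incorrectly states that |n| = n for all n. The correct definition is |n| = n when n >= 0, and |n| = -n when n < 0. Since -9 < 0, we have |-9| = -(-9) = 9, not -9.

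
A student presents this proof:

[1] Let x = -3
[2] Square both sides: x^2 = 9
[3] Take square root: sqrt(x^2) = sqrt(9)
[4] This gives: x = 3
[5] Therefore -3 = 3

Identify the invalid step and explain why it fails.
Step 4: This gives: x = 3

Step 4 incorrectly states that sqrt(x^2) = x. The correct identity is sqrt(x^2) = |x|. Since x = -3 < 0, we have sqrt(x^2) = |-3| = 3, not x = -3.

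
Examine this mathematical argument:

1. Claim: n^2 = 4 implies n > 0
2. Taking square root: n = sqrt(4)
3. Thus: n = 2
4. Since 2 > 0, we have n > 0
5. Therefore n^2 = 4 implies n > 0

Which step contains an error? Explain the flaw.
Step 2: Taking square root: n = sqrt(4)

Step 2 takes the square root and assumes the positive root only. The equation n^2 = 4 actually has two solutions: n = 2 and n = -2. The proof silently assumes n > 0 without justification, then uses this assumption to conclude n > 0, which is circular. The counterexample n = -2 shows the claim is false.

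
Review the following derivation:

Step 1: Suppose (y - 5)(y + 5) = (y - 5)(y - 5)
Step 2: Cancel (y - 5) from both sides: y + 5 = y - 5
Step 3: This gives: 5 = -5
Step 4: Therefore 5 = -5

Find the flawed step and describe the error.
Step 2: Cancel (y - 5) from both sides: y + 5 = y - 5

Step 2 cancels (y - 5) from both sides. This is only valid if (y - 5) ≠ 0, i.e., y ≠ 5. When y = 5, both sides equal zero regardless of the other factors. The correct approach requires considering y = 5 as a separate case.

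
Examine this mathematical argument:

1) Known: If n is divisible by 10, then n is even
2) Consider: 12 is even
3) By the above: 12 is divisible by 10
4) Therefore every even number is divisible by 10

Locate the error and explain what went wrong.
Step 3: By the above: 12 is divisible by 10

Step 3 commits the fallacy of affirming the consequent. The known fact 'divisible by 10 → even' does NOT imply 'even → divisible by 10'. That would be the converse, which is false. For example, 12 is even but 12 ÷ 10 = 1.20, which is not an integer.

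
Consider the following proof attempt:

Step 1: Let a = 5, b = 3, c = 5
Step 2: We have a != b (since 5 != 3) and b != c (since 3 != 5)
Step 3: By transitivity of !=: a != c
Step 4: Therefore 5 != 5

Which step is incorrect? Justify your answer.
Step 3: By transitivity of !=: a != c

Step 3 incorrectly applies transitivity to the '!=' relation. Transitivity states: if a R b and b R c, then a R c. However, '!=' is not transitive. Counterexample: 5 != 3 and 3 != 5, but 5 = 5 (both equal 5). Transitivity holds for relations like <, <=, =, but not for !=.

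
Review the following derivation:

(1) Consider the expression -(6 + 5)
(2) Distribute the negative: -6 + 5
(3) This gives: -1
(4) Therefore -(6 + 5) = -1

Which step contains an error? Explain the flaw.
Step 2: Distribute the negative: -6 + 5

Step 2 incorrectly distributes the negative sign. The correct distribution is -(6 + 5) = -6 - 5 = -11. The negative must be applied to both terms, not just the first. The error treats -(6 + 5) as -6 + 5, which equals -1 instead of -11.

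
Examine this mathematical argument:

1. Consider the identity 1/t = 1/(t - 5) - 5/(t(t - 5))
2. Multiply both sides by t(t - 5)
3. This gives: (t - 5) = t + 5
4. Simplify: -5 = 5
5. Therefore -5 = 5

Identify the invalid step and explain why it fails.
Step 3: This gives: (t - 5) = t + 5

Step 3 makes a sign error when clearing denominators. Multiplying -5/(t(t - 5)) by t(t - 5) gives -5, not +5. The correct result is (t - 5) = t - 5, which is trivially true, not (t - 5) = t + 5. (Step 1 is a valid identity: 1/(t - 5) - 5/(t(t - 5)) = (t - 5)/(t(t - 5)) = 1/t.)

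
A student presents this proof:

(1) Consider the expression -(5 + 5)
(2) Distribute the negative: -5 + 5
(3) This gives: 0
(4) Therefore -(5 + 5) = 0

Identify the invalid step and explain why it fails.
Step 2: Distribute the negative: -5 + 5

Step 2 incorrectly distributes the negative sign. The correct distribution is -(5 + 5) = -5 - 5 = -10. The negative must be applied to both terms, not just the first. The error treats -(5 + 5) as -5 + 5, which equals 0 instead of -10.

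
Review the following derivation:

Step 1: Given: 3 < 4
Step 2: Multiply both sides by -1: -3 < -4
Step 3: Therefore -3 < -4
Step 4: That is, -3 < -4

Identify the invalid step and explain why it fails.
Step 2: Multiply both sides by -1: -3 < -4

Step 2 multiplies both sides by -1 but fails to reverse the inequality sign. When multiplying (or dividing) an inequality by a negative number, the direction must be reversed. Since 3 < 4, we should get -3 > -4, i.e., -3 > -4.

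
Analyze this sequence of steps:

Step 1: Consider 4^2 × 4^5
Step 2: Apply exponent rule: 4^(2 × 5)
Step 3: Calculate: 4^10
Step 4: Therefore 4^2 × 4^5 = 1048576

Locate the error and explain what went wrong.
Step 2: Apply exponent rule: 4^(2 × 5)

Step 2 incorrectly states that a^b × a^c = a^(b×c). The correct rule is a^b × a^c = a^(b+c). The actual value is 4^2 × 4^5 = 4^7 = 16384, not 4^10 = 1048576.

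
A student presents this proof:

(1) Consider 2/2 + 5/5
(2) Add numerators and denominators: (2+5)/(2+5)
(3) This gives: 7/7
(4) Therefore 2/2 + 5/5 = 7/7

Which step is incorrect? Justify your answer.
Step 2: Add numerators and denominators: (2+5)/(2+5)

Step 2 incorrectly adds fractions by separately adding numerators and denominators. This is wrong. The correct method requires a common denominator: 2/2 + 5/5 = (2×5 + 5×2)/(2×5) = 20/10 = 2. The method used gives 7/7, which is different.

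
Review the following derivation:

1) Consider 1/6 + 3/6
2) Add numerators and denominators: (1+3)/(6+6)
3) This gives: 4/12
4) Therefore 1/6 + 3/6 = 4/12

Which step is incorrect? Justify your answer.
Step 2: Add numerators and denominators: (1+3)/(6+6)

Step 2 incorrectly adds fractions by separately adding numerators and denominators. This is wrong. The correct method requires a common denominator: 1/6 + 3/6 = (1×6 + 3×6)/(6×6) = 24/36 = 2/3. The method used gives 4/12, which is different.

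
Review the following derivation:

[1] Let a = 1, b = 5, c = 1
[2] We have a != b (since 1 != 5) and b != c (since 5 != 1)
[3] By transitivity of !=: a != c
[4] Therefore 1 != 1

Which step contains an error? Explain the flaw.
Step 3: By transitivity of !=: a != c

Step 3 incorrectly applies transitivity to the '!=' relation. Transitivity states: if a R b and b R c, then a R c. However, '!=' is not transitive. Counterexample: 1 != 5 and 5 != 1, but 1 = 1 (both equal 1). Transitivity holds for relations like <, <=, =, but not for !=.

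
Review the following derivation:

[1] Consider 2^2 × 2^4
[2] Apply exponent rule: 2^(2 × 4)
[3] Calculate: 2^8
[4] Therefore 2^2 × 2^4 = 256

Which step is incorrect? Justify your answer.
Step 2: Apply exponent rule: 2^(2 × 4)

Step 2 incorrectly states that a^b × a^c = a^(b×c). The correct rule is a^b × a^c = a^(b+c). The actual value is 2^2 × 2^4 = 2^6 = 64, not 2^8 = 256.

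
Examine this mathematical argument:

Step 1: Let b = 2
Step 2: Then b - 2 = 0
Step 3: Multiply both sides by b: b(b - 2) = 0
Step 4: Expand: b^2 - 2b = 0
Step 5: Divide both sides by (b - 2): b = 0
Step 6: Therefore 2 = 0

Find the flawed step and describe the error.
Step 5: Divide both sides by (b - 2): b = 0

Step 5 divides both sides by (b - 2). However, since b = 2, we have (b - 2) = 0. Division by zero is undefined, making this step invalid.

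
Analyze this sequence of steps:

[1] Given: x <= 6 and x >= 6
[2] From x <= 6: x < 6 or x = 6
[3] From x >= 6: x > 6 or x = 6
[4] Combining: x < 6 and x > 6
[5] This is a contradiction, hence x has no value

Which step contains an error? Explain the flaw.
Step 4: Combining: x < 6 and x > 6

Step 4 incorrectly combines the conditions. From x <= 6 and x >= 6, the intersection is x = 6. The error treats the 'or' cases as 'and' requirements. The correct conclusion is that x = 6 is the unique solution, not that no solution exists.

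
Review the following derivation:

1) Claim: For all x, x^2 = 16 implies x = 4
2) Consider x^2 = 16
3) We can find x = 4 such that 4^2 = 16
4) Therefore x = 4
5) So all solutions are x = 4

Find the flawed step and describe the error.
Step 4: Therefore x = 4

Step 4 incorrectly concludes that x = 4 is the only solution. The proof shows that x = 4 is A solution (existence), but does not show it is the ONLY solution (uniqueness). In fact, x = -4 is also a solution since (-4)^2 = 16. Finding one solution doesn't prove there are no others.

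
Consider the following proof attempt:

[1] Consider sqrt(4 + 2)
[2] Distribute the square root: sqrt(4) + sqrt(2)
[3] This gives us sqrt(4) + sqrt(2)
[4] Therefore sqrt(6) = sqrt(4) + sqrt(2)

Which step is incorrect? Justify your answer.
Step 2: Distribute the square root: sqrt(4) + sqrt(2)

Step 2 incorrectly 'distributes' the square root over addition. The square root function does not distribute: sqrt(a + b) ≠ sqrt(a) + sqrt(b). In fact, sqrt(4 + 2) = sqrt(6) ≈ 2.4495, while sqrt(4) + sqrt(2) ≈ 3.4142.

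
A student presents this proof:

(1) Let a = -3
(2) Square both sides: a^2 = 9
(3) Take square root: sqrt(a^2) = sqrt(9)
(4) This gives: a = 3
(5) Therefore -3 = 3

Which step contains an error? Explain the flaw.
Step 4: This gives: a = 3

Step 4 incorrectly states that sqrt(a^2) = a. The correct identity is sqrt(a^2) = |a|. Since a = -3 < 0, we have sqrt(a^2) = |-3| = 3, not a = -3.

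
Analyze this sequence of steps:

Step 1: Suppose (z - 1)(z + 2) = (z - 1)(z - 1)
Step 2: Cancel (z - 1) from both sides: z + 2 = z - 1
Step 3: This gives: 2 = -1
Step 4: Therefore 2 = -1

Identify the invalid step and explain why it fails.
Step 2: Cancel (z - 1) from both sides: z + 2 = z - 1

Step 2 cancels (z - 1) from both sides. This is only valid if (z - 1) ≠ 0, i.e., z ≠ 1. When z = 1, both sides equal zero regardless of the other factors. The correct approach requires considering z = 1 as a separate case.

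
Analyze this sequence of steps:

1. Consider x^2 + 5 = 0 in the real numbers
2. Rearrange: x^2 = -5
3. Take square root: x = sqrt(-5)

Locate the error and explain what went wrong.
Step 3: Take square root: x = sqrt(-5)

Step 3 takes the square root of -5, which is negative. In the real number system, the square root of a negative number is undefined. The equation x^2 + 5 = 0 has no real solutions. Square roots of negative numbers only exist in the complex numbers.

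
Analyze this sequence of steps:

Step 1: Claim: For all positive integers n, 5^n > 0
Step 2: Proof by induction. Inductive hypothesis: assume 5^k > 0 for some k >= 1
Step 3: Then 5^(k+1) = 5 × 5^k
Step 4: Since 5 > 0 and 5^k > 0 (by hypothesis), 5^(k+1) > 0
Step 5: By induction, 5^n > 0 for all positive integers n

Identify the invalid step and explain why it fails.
Step 5: By induction, 5^n > 0 for all positive integers n

Step 5 concludes the proof by induction, but no base case was ever established. A valid induction proof requires: (1) a base case proving 5^1 > 0, and (2) an inductive step showing IF 5^k > 0 THEN 5^(k+1) > 0. Steps 2-4 correctly establish the inductive step, but without the base case the conclusion in step 5 does not follow.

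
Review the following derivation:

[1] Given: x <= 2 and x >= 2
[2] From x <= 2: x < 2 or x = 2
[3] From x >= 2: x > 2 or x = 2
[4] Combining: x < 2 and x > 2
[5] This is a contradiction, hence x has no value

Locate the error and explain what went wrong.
Step 4: Combining: x < 2 and x > 2

Step 4 incorrectly combines the conditions. From x <= 2 and x >= 2, the intersection is x = 2. The error treats the 'or' cases as 'and' requirements. The correct conclusion is that x = 2 is the unique solution, not that no solution exists.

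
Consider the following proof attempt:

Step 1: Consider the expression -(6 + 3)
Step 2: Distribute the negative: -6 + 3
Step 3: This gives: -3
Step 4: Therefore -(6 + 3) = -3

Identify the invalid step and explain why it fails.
Step 2: Distribute the negative: -6 + 3

Step 2 incorrectly distributes the negative sign. The correct distribution is -(6 + 3) = -6 - 3 = -9. The negative must be applied to both terms, not just the first. The error treats -(6 + 3) as -6 + 3, which equals -3 instead of -9.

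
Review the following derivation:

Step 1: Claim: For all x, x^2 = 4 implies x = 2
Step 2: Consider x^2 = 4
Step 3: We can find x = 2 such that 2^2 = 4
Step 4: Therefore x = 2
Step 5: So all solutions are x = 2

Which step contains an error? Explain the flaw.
Step 4: Therefore x = 2

Step 4 incorrectly concludes that x = 2 is the only solution. The proof shows that x = 2 is A solution (existence), but does not show it is the ONLY solution (uniqueness). In fact, x = -2 is also a solution since (-2)^2 = 4. Finding one solution doesn't prove there are no others.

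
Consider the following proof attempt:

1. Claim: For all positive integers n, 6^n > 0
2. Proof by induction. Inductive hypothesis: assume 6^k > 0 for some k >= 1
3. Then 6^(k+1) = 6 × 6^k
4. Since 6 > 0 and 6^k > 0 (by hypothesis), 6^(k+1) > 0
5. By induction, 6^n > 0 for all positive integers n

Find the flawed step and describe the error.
Step 5: By induction, 6^n > 0 for all positive integers n

Step 5 concludes the proof by induction, but no base case was ever established. A valid induction proof requires: (1) a base case proving 6^1 > 0, and (2) an inductive step showing IF 6^k > 0 THEN 6^(k+1) > 0. Steps 2-4 correctly establish the inductive step, but without the base case the conclusion in step 5 does not follow.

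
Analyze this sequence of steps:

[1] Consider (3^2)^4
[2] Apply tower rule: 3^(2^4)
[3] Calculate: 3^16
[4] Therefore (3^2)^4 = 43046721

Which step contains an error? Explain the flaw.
Step 2: Apply tower rule: 3^(2^4)

Step 2 incorrectly states that (a^b)^c = a^(b^c). The correct rule is (a^b)^c = a^(b×c). The actual value is (3^2)^4 = 3^8 = 6561, not 3^16 = 43046721.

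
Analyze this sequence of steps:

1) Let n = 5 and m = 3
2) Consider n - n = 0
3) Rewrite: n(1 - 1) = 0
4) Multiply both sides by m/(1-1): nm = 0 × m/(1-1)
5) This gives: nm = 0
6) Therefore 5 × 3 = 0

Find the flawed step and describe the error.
Step 4: Multiply both sides by m/(1-1): nm = 0 × m/(1-1)

Step 4 multiplies both sides by m/(1-1). However, 1-1 = 0, so this is multiplication by m/0, which is undefined. We cannot multiply by an undefined expression.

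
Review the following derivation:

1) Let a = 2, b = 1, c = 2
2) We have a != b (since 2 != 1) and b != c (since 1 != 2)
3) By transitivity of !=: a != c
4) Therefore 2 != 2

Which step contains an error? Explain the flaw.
Step 3: By transitivity of !=: a != c

Step 3 incorrectly applies transitivity to the '!=' relation. Transitivity states: if a R b and b R c, then a R c. However, '!=' is not transitive. Counterexample: 2 != 1 and 1 != 2, but 2 = 2 (both equal 2). Transitivity holds for relations like <, <=, =, but not for !=.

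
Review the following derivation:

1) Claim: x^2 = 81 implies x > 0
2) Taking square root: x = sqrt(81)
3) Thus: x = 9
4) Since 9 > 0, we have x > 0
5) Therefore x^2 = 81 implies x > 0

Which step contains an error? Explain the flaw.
Step 2: Taking square root: x = sqrt(81)

Step 2 takes the square root and assumes the positive root only. The equation x^2 = 81 actually has two solutions: x = 9 and x = -9. The proof silently assumes x > 0 without justification, then uses this assumption to conclude x > 0, which is circular. The counterexample x = -9 shows the claim is false.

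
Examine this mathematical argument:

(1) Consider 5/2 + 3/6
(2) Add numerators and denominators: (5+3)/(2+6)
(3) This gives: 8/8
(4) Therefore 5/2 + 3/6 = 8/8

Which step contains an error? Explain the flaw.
Step 2: Add numerators and denominators: (5+3)/(2+6)

Step 2 incorrectly adds fractions by separately adding numerators and denominators. This is wrong. The correct method requires a common denominator: 5/2 + 3/6 = (5×6 + 3×2)/(2×6) = 36/12 = 3. The method used gives 8/8, which is different.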